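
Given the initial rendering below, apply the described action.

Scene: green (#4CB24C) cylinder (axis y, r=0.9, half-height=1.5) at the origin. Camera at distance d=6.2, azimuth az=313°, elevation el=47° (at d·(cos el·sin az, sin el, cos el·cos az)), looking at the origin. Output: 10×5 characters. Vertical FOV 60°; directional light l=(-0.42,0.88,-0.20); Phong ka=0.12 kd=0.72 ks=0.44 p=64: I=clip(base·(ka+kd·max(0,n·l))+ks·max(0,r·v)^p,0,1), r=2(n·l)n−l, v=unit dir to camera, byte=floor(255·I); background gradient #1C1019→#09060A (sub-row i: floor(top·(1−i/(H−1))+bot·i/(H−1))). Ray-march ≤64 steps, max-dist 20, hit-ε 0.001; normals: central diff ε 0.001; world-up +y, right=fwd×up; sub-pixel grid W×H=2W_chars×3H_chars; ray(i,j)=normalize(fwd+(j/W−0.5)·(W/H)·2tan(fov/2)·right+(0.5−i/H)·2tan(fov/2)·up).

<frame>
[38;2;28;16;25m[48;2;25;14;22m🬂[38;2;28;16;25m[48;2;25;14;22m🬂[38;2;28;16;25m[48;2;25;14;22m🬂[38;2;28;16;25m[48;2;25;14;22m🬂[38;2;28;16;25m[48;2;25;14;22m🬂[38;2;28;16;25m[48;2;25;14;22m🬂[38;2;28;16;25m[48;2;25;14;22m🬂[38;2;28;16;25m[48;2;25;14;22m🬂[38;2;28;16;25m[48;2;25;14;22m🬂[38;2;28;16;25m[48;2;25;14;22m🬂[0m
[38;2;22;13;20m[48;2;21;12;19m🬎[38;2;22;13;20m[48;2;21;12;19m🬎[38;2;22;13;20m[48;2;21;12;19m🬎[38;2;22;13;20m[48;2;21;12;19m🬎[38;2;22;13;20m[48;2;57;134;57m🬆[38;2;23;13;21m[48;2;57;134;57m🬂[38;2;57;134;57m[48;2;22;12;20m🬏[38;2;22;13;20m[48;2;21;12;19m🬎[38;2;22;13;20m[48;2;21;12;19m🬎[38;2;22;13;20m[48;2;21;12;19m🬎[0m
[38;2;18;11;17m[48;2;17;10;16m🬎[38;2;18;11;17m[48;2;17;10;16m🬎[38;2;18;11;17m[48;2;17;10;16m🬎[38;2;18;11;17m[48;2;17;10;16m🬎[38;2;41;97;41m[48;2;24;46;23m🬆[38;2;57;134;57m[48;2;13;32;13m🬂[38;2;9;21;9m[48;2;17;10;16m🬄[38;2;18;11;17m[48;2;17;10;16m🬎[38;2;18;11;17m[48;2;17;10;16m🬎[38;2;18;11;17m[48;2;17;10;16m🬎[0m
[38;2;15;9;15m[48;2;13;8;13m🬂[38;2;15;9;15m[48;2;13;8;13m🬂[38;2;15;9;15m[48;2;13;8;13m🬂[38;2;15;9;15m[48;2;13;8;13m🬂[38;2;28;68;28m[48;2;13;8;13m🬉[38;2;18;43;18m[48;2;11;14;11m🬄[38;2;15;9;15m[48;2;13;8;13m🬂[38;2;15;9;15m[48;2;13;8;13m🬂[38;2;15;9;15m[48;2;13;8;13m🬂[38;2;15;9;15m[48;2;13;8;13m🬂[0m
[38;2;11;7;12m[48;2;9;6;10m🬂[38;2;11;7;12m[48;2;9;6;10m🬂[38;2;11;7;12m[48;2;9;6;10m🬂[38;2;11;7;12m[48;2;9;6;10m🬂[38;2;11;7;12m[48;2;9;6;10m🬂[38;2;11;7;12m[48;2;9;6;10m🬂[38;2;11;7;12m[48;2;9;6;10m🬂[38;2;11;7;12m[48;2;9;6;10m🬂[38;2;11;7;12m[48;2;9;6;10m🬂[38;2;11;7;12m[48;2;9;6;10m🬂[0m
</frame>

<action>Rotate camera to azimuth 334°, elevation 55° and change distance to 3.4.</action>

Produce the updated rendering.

<frame>
[38;2;28;16;25m[48;2;25;14;22m🬂[38;2;28;16;25m[48;2;25;14;22m🬂[38;2;26;15;23m[48;2;57;134;57m🬝[38;2;28;16;25m[48;2;57;134;57m🬂[38;2;40;95;40m[48;2;57;134;57m🬀[38;2;57;134;57m[48;2;57;134;57m [38;2;23;30;22m[48;2;57;134;57m🬂[38;2;57;134;57m[48;2;27;15;24m🬱[38;2;28;16;25m[48;2;25;14;22m🬂[38;2;28;16;25m[48;2;25;14;22m🬂[0m
[38;2;22;13;20m[48;2;21;12;19m🬎[38;2;22;13;20m[48;2;21;12;19m🬎[38;2;57;134;57m[48;2;21;12;19m🬉[38;2;57;134;57m[48;2;57;134;57m [38;2;57;134;57m[48;2;57;134;57m [38;2;57;134;57m[48;2;57;134;57m [38;2;57;134;57m[48;2;57;134;57m [38;2;57;134;57m[48;2;21;12;19m🬝[38;2;22;13;20m[48;2;21;12;19m🬎[38;2;22;13;20m[48;2;21;12;19m🬎[0m
[38;2;18;11;17m[48;2;17;10;16m🬎[38;2;18;11;17m[48;2;17;10;16m🬎[38;2;18;11;17m[48;2;17;10;16m🬎[38;2;25;59;25m[48;2;17;10;16m🬬[38;2;57;134;57m[48;2;15;35;15m🬂[38;2;57;134;57m[48;2;9;21;9m🬂[38;2;57;134;57m[48;2;9;21;9m🬀[38;2;9;21;9m[48;2;17;10;16m🬄[38;2;18;11;17m[48;2;17;10;16m🬎[38;2;18;11;17m[48;2;17;10;16m🬎[0m
[38;2;15;9;15m[48;2;13;8;13m🬂[38;2;15;9;15m[48;2;13;8;13m🬂[38;2;15;9;15m[48;2;13;8;13m🬂[38;2;27;63;27m[48;2;13;8;13m🬁[38;2;15;37;15m[48;2;22;53;22m🬨[38;2;9;21;9m[48;2;9;21;9m [38;2;9;21;9m[48;2;13;8;13m🬕[38;2;15;9;15m[48;2;13;8;13m🬂[38;2;15;9;15m[48;2;13;8;13m🬂[38;2;15;9;15m[48;2;13;8;13m🬂[0m
[38;2;11;7;12m[48;2;9;6;10m🬂[38;2;11;7;12m[48;2;9;6;10m🬂[38;2;11;7;12m[48;2;9;6;10m🬂[38;2;11;7;12m[48;2;9;6;10m🬂[38;2;17;41;17m[48;2;9;6;10m🬁[38;2;9;21;9m[48;2;9;6;10m🬂[38;2;11;7;12m[48;2;9;6;10m🬂[38;2;11;7;12m[48;2;9;6;10m🬂[38;2;11;7;12m[48;2;9;6;10m🬂[38;2;11;7;12m[48;2;9;6;10m🬂[0m
</frame>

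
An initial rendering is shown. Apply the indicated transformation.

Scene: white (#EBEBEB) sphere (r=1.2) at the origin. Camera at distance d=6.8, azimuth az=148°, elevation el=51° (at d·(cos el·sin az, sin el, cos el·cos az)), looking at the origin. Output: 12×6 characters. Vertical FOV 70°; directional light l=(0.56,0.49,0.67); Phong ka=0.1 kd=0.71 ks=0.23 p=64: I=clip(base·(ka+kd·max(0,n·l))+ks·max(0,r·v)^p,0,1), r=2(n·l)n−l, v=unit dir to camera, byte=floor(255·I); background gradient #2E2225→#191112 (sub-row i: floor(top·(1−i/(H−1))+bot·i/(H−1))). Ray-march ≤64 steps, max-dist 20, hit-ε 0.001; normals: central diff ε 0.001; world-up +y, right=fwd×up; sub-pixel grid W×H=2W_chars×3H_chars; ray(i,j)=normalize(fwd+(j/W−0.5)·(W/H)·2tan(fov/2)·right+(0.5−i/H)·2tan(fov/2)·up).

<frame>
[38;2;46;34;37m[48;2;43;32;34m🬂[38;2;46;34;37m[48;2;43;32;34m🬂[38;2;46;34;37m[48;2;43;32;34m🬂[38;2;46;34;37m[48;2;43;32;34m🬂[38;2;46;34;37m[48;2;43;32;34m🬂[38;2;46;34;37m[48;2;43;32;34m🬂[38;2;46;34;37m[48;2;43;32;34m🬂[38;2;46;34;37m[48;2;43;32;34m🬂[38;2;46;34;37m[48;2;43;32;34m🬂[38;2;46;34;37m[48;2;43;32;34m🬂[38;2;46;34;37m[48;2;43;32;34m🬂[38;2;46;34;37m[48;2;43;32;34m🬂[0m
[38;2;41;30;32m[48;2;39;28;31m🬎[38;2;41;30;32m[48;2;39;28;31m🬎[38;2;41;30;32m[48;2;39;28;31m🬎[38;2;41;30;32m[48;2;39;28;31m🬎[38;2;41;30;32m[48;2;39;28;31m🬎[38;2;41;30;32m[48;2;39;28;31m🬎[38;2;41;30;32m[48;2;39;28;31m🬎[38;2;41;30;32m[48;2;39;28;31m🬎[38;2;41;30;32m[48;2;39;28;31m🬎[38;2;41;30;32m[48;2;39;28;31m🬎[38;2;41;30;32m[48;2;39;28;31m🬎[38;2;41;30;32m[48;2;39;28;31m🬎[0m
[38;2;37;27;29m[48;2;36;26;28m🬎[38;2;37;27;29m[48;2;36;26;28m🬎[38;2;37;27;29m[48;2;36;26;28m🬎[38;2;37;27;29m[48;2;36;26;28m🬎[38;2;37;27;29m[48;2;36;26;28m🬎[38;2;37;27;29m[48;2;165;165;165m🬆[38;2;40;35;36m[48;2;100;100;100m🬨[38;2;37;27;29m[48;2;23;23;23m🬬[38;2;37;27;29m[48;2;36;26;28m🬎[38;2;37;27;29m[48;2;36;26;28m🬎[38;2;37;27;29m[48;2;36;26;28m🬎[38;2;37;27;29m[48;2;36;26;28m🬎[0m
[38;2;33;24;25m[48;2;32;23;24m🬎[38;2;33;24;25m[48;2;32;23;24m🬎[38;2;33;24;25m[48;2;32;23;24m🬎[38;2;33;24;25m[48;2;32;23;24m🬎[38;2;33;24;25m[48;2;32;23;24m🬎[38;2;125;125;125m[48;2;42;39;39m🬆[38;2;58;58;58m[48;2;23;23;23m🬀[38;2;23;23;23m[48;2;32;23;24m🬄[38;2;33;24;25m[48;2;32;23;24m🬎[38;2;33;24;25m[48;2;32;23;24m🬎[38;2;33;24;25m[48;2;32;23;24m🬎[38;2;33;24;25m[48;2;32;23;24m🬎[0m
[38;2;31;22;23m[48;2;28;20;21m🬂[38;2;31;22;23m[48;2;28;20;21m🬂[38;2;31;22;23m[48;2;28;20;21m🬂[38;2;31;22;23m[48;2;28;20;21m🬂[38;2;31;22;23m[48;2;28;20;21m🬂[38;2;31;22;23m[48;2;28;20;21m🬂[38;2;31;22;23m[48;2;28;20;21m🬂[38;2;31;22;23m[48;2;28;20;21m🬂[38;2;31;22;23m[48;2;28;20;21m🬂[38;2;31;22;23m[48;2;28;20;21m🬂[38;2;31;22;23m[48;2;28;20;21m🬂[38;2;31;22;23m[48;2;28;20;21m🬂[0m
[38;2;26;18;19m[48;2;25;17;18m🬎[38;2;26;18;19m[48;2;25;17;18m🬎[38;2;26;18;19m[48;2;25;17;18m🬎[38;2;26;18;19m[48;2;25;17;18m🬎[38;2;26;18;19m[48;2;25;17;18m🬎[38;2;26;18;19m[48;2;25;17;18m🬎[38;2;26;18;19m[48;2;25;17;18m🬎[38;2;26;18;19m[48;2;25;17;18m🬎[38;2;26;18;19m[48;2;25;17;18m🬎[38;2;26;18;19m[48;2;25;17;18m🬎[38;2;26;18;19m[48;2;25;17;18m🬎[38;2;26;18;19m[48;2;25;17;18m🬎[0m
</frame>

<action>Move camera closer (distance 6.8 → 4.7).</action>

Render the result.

<frame>
[38;2;46;34;37m[48;2;43;32;34m🬂[38;2;46;34;37m[48;2;43;32;34m🬂[38;2;46;34;37m[48;2;43;32;34m🬂[38;2;46;34;37m[48;2;43;32;34m🬂[38;2;46;34;37m[48;2;43;32;34m🬂[38;2;46;34;37m[48;2;43;32;34m🬂[38;2;46;34;37m[48;2;43;32;34m🬂[38;2;46;34;37m[48;2;43;32;34m🬂[38;2;46;34;37m[48;2;43;32;34m🬂[38;2;46;34;37m[48;2;43;32;34m🬂[38;2;46;34;37m[48;2;43;32;34m🬂[38;2;46;34;37m[48;2;43;32;34m🬂[0m
[38;2;41;30;32m[48;2;39;28;31m🬎[38;2;41;30;32m[48;2;39;28;31m🬎[38;2;41;30;32m[48;2;39;28;31m🬎[38;2;41;30;32m[48;2;39;28;31m🬎[38;2;41;30;32m[48;2;39;28;31m🬎[38;2;41;30;32m[48;2;39;28;31m🬎[38;2;41;30;32m[48;2;39;28;31m🬎[38;2;41;30;32m[48;2;39;28;31m🬎[38;2;41;30;32m[48;2;39;28;31m🬎[38;2;41;30;32m[48;2;39;28;31m🬎[38;2;41;30;32m[48;2;39;28;31m🬎[38;2;41;30;32m[48;2;39;28;31m🬎[0m
[38;2;37;27;29m[48;2;36;26;28m🬎[38;2;37;27;29m[48;2;36;26;28m🬎[38;2;37;27;29m[48;2;36;26;28m🬎[38;2;37;27;29m[48;2;36;26;28m🬎[38;2;37;27;29m[48;2;174;174;174m🬝[38;2;38;28;30m[48;2;145;145;145m🬀[38;2;103;103;103m[48;2;64;64;64m🬄[38;2;37;27;29m[48;2;23;23;23m🬊[38;2;37;27;29m[48;2;36;26;28m🬎[38;2;37;27;29m[48;2;36;26;28m🬎[38;2;37;27;29m[48;2;36;26;28m🬎[38;2;37;27;29m[48;2;36;26;28m🬎[0m
[38;2;33;24;25m[48;2;32;23;24m🬎[38;2;33;24;25m[48;2;32;23;24m🬎[38;2;33;24;25m[48;2;32;23;24m🬎[38;2;33;24;25m[48;2;32;23;24m🬎[38;2;140;140;140m[48;2;32;23;24m🬉[38;2;102;102;102m[48;2;62;62;62m🬆[38;2;58;58;58m[48;2;26;26;26m🬀[38;2;23;23;23m[48;2;32;23;24m🬝[38;2;33;24;25m[48;2;32;23;24m🬎[38;2;33;24;25m[48;2;32;23;24m🬎[38;2;33;24;25m[48;2;32;23;24m🬎[38;2;33;24;25m[48;2;32;23;24m🬎[0m
[38;2;31;22;23m[48;2;28;20;21m🬂[38;2;31;22;23m[48;2;28;20;21m🬂[38;2;31;22;23m[48;2;28;20;21m🬂[38;2;31;22;23m[48;2;28;20;21m🬂[38;2;31;22;23m[48;2;28;20;21m🬂[38;2;29;20;21m[48;2;23;23;23m🬺[38;2;23;23;23m[48;2;28;20;21m🬂[38;2;31;22;23m[48;2;28;20;21m🬂[38;2;31;22;23m[48;2;28;20;21m🬂[38;2;31;22;23m[48;2;28;20;21m🬂[38;2;31;22;23m[48;2;28;20;21m🬂[38;2;31;22;23m[48;2;28;20;21m🬂[0m
[38;2;26;18;19m[48;2;25;17;18m🬎[38;2;26;18;19m[48;2;25;17;18m🬎[38;2;26;18;19m[48;2;25;17;18m🬎[38;2;26;18;19m[48;2;25;17;18m🬎[38;2;26;18;19m[48;2;25;17;18m🬎[38;2;26;18;19m[48;2;25;17;18m🬎[38;2;26;18;19m[48;2;25;17;18m🬎[38;2;26;18;19m[48;2;25;17;18m🬎[38;2;26;18;19m[48;2;25;17;18m🬎[38;2;26;18;19m[48;2;25;17;18m🬎[38;2;26;18;19m[48;2;25;17;18m🬎[38;2;26;18;19m[48;2;25;17;18m🬎[0m
</frame>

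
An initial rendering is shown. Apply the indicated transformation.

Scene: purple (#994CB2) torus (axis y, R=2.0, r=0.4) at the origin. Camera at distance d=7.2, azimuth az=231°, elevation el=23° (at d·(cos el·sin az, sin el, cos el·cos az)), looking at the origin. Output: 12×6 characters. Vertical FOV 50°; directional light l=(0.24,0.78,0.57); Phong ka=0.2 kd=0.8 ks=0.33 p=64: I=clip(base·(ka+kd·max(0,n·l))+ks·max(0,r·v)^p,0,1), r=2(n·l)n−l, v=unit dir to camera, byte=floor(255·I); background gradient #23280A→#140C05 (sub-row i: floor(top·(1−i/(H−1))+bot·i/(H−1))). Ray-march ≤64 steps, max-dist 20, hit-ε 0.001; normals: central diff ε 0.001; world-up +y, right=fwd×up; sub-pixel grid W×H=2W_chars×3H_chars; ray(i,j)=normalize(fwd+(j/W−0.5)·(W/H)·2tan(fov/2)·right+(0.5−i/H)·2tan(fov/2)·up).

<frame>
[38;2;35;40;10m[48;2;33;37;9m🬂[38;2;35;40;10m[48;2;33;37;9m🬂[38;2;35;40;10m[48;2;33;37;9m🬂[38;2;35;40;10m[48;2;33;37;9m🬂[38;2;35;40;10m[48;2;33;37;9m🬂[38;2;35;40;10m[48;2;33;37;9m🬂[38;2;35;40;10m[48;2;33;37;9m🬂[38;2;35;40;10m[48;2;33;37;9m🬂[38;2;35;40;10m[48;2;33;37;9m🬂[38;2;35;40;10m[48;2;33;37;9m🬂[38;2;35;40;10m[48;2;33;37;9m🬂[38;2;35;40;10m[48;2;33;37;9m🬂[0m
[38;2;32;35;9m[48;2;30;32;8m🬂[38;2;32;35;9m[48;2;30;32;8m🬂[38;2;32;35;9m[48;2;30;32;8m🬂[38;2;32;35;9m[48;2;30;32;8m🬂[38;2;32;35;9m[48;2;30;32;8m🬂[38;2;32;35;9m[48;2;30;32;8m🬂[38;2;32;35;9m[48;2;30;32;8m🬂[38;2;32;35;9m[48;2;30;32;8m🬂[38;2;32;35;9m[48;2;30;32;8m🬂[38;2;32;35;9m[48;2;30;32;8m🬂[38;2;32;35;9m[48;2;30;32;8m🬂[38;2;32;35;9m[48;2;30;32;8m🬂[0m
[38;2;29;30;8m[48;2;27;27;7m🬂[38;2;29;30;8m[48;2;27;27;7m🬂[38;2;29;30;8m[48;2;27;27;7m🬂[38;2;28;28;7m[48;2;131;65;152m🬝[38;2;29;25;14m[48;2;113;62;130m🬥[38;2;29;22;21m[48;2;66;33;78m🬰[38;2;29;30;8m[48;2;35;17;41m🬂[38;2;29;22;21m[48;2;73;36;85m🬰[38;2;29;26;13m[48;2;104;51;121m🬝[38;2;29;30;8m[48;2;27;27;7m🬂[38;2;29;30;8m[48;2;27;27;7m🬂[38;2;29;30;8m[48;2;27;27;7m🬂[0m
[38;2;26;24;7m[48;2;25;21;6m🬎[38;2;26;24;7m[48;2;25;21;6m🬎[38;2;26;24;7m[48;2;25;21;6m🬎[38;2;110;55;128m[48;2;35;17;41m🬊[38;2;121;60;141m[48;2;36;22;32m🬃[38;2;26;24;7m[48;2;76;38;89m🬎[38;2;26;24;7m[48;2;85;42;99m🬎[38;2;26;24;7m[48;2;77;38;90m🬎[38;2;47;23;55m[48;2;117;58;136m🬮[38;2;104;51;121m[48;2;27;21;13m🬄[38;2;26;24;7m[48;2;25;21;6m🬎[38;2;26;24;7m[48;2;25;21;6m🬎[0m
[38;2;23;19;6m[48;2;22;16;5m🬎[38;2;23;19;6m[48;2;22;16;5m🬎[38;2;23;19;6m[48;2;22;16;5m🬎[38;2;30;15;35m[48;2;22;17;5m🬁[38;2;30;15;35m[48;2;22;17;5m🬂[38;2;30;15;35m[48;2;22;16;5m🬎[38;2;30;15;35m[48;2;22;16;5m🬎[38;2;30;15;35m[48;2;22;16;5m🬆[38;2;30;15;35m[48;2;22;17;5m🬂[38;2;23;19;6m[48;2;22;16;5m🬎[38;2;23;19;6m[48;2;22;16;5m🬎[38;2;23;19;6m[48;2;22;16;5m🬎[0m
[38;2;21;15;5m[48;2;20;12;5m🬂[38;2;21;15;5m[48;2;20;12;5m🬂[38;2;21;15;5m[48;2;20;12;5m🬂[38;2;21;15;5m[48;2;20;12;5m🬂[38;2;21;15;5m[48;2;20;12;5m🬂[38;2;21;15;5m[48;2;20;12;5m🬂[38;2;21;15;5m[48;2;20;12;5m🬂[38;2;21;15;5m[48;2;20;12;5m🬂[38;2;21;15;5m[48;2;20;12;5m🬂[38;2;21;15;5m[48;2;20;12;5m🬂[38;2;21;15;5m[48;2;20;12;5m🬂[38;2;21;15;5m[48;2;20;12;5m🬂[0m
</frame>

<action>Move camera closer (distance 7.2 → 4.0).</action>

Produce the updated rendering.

<frame>
[38;2;35;40;10m[48;2;33;37;9m🬂[38;2;35;40;10m[48;2;33;37;9m🬂[38;2;35;40;10m[48;2;33;37;9m🬂[38;2;35;40;10m[48;2;33;37;9m🬂[38;2;35;40;10m[48;2;33;37;9m🬂[38;2;35;40;10m[48;2;33;37;9m🬂[38;2;35;40;10m[48;2;33;37;9m🬂[38;2;35;40;10m[48;2;33;37;9m🬂[38;2;35;40;10m[48;2;33;37;9m🬂[38;2;35;40;10m[48;2;33;37;9m🬂[38;2;35;40;10m[48;2;33;37;9m🬂[38;2;35;40;10m[48;2;33;37;9m🬂[0m
[38;2;32;35;9m[48;2;30;32;8m🬂[38;2;32;35;9m[48;2;30;32;8m🬂[38;2;32;35;9m[48;2;30;32;8m🬂[38;2;32;35;9m[48;2;30;32;8m🬂[38;2;32;35;9m[48;2;30;32;8m🬂[38;2;32;35;9m[48;2;30;32;8m🬂[38;2;32;35;9m[48;2;30;32;8m🬂[38;2;32;35;9m[48;2;30;32;8m🬂[38;2;32;35;9m[48;2;30;32;8m🬂[38;2;32;35;9m[48;2;30;32;8m🬂[38;2;32;35;9m[48;2;30;32;8m🬂[38;2;32;35;9m[48;2;30;32;8m🬂[0m
[38;2;28;28;7m[48;2;126;63;147m🬝[38;2;29;30;8m[48;2;129;64;151m🬂[38;2;49;32;44m[48;2;114;57;132m🬟[38;2;123;70;140m[48;2;45;22;52m🬂[38;2;70;34;81m[48;2;29;17;28m🬂[38;2;34;17;40m[48;2;27;26;7m🬎[38;2;30;15;35m[48;2;27;26;7m🬎[38;2;31;15;36m[48;2;27;26;7m🬎[38;2;67;33;78m[48;2;33;16;39m🬁[38;2;103;51;120m[48;2;35;17;40m🬂[38;2;34;27;22m[48;2;90;44;105m🬒[38;2;121;60;142m[48;2;28;29;7m🬱[0m
[38;2;130;64;152m[48;2;104;51;121m🬉[38;2;143;70;166m[48;2;128;63;149m🬪[38;2;116;58;136m[48;2;28;18;21m🬐[38;2;26;24;7m[48;2;25;21;6m🬎[38;2;26;24;7m[48;2;25;21;6m🬎[38;2;26;24;7m[48;2;25;21;6m🬎[38;2;26;24;7m[48;2;25;21;6m🬎[38;2;26;24;7m[48;2;25;21;6m🬎[38;2;26;24;7m[48;2;25;21;6m🬎[38;2;30;15;35m[48;2;25;22;6m🬁[38;2;46;22;53m[48;2;123;61;143m🬆[38;2;115;57;135m[48;2;125;62;146m🬟[0m
[38;2;71;35;82m[48;2;35;17;41m🬊[38;2;98;48;113m[48;2;58;29;68m🬊[38;2;117;58;136m[48;2;77;38;89m🬊[38;2;132;65;153m[48;2;90;44;105m🬊[38;2;24;20;6m[48;2;104;51;122m🬂[38;2;24;20;6m[48;2;109;54;127m🬂[38;2;24;20;6m[48;2;111;55;129m🬂[38;2;24;20;6m[48;2;111;56;129m🬂[38;2;69;37;74m[48;2;151;88;171m🬮[38;2;140;77;161m[48;2;98;50;113m🬆[38;2;116;59;135m[48;2;84;41;98m🬆[38;2;101;50;118m[48;2;71;35;82m🬆[0m
[38;2;30;15;35m[48;2;20;12;5m🬬[38;2;30;15;35m[48;2;30;15;35m [38;2;42;21;49m[48;2;30;15;35m🬂[38;2;55;27;64m[48;2;30;15;35m🬂[38;2;63;31;74m[48;2;34;16;39m🬂[38;2;69;34;80m[48;2;36;18;42m🬂[38;2;71;35;83m[48;2;38;19;44m🬂[38;2;71;35;82m[48;2;38;19;44m🬂[38;2;68;33;79m[48;2;37;18;43m🬂[38;2;63;31;73m[48;2;34;17;40m🬂[38;2;54;27;64m[48;2;30;15;35m🬂[38;2;45;22;53m[48;2;31;15;36m🬀[0m
</frame>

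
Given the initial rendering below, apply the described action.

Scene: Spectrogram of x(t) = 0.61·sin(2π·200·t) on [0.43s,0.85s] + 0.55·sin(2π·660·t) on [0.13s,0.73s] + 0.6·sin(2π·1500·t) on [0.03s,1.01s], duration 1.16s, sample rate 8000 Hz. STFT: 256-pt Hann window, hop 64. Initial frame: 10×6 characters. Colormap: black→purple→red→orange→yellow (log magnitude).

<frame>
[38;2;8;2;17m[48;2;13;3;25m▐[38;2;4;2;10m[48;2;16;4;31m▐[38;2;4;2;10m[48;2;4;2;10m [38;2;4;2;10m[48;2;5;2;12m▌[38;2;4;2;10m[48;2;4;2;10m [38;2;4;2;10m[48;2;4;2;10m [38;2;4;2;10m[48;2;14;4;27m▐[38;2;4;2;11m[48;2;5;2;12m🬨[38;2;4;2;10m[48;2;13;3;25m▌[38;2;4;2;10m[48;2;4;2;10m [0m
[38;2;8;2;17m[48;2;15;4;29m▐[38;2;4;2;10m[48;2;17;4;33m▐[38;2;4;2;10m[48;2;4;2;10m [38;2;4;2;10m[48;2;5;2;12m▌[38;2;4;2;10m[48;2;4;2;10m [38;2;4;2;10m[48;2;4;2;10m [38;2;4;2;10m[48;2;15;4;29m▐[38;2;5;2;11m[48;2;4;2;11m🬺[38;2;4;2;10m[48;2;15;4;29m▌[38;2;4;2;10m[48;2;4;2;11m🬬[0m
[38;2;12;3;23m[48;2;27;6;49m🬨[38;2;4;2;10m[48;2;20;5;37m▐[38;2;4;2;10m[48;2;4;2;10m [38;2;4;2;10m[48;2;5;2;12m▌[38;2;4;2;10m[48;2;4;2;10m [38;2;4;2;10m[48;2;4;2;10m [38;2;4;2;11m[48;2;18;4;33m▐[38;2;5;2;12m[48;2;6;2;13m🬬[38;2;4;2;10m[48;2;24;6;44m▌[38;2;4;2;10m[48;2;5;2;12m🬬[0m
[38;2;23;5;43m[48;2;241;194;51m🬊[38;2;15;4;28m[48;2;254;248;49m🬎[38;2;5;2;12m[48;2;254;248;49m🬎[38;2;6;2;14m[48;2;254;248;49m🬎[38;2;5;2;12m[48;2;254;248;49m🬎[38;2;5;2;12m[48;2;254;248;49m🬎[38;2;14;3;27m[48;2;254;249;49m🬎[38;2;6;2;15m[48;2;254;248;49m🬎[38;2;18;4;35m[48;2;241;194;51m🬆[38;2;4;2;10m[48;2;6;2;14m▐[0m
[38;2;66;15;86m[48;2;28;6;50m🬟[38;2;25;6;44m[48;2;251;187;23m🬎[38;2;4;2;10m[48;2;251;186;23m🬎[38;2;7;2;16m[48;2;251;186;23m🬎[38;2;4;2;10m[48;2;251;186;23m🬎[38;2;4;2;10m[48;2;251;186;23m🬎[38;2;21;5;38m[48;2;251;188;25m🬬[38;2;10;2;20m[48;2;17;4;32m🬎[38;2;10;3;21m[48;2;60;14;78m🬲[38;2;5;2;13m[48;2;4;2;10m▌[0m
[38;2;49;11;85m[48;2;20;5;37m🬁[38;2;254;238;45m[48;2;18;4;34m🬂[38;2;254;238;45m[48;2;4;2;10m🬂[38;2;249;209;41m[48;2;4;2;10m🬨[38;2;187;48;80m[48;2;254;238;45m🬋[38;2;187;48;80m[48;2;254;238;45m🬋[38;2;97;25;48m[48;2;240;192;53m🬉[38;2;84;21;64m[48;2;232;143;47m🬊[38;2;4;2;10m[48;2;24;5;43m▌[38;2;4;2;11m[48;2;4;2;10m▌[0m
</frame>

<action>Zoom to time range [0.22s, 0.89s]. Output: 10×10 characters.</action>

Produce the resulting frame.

<frame>
[38;2;4;2;10m[48;2;4;2;10m [38;2;4;2;10m[48;2;4;2;10m [38;2;4;2;10m[48;2;4;2;10m [38;2;4;2;10m[48;2;5;2;11m▐[38;2;4;2;10m[48;2;4;2;10m [38;2;4;2;10m[48;2;4;2;10m [38;2;4;2;10m[48;2;4;2;10m [38;2;4;2;10m[48;2;14;4;28m▌[38;2;7;2;16m[48;2;4;2;10m▌[38;2;4;2;10m[48;2;5;2;11m▌[0m
[38;2;4;2;10m[48;2;4;2;10m [38;2;4;2;10m[48;2;4;2;10m [38;2;4;2;10m[48;2;4;2;10m [38;2;5;2;12m[48;2;4;2;10m▌[38;2;4;2;10m[48;2;4;2;10m [38;2;4;2;10m[48;2;4;2;10m [38;2;4;2;10m[48;2;4;2;10m [38;2;4;2;10m[48;2;15;4;28m▌[38;2;4;2;10m[48;2;7;2;16m▐[38;2;4;2;10m[48;2;5;2;12m▌[0m
[38;2;4;2;10m[48;2;4;2;10m [38;2;4;2;10m[48;2;4;2;10m [38;2;4;2;10m[48;2;4;2;10m [38;2;5;2;12m[48;2;4;2;10m▌[38;2;4;2;10m[48;2;4;2;10m [38;2;4;2;10m[48;2;4;2;10m [38;2;4;2;10m[48;2;4;2;10m [38;2;4;2;10m[48;2;15;4;29m▌[38;2;4;2;10m[48;2;8;2;16m▐[38;2;4;2;10m[48;2;5;2;12m▌[0m
[38;2;4;2;10m[48;2;4;2;10m [38;2;4;2;10m[48;2;4;2;10m [38;2;4;2;10m[48;2;4;2;10m [38;2;5;2;12m[48;2;4;2;10m▌[38;2;4;2;10m[48;2;4;2;10m [38;2;4;2;10m[48;2;4;2;10m [38;2;4;2;10m[48;2;4;2;10m [38;2;4;2;10m[48;2;16;4;31m▌[38;2;4;2;10m[48;2;8;2;17m▐[38;2;4;2;10m[48;2;5;2;12m▌[0m
[38;2;4;2;10m[48;2;4;2;10m [38;2;4;2;10m[48;2;4;2;10m [38;2;4;2;10m[48;2;4;2;10m [38;2;4;2;10m[48;2;5;2;13m▐[38;2;4;2;10m[48;2;4;2;10m [38;2;4;2;10m[48;2;4;2;10m [38;2;4;2;10m[48;2;4;2;10m [38;2;4;2;10m[48;2;18;4;34m▌[38;2;4;2;10m[48;2;9;3;18m▐[38;2;4;2;10m[48;2;5;2;13m▌[0m
[38;2;4;2;10m[48;2;4;2;10m [38;2;4;2;10m[48;2;4;2;10m [38;2;4;2;10m[48;2;4;2;10m [38;2;4;2;10m[48;2;6;2;14m▐[38;2;4;2;10m[48;2;4;2;10m [38;2;4;2;10m[48;2;4;2;10m [38;2;4;2;10m[48;2;4;2;10m [38;2;4;2;10m[48;2;21;5;40m▌[38;2;4;2;10m[48;2;10;3;21m▐[38;2;4;2;10m[48;2;6;2;14m▌[0m
[38;2;254;248;49m[48;2;5;2;12m🬂[38;2;254;248;49m[48;2;5;2;12m🬂[38;2;254;248;49m[48;2;5;2;12m🬂[38;2;254;248;49m[48;2;7;2;15m🬂[38;2;254;248;49m[48;2;5;2;12m🬂[38;2;254;248;49m[48;2;5;2;12m🬂[38;2;254;248;49m[48;2;5;2;12m🬂[38;2;254;249;49m[48;2;17;4;33m🬂[38;2;254;248;49m[48;2;9;3;19m🬂[38;2;254;248;49m[48;2;7;2;15m🬂[0m
[38;2;4;2;10m[48;2;6;2;13m🬎[38;2;4;2;10m[48;2;6;2;13m🬎[38;2;4;2;10m[48;2;6;2;13m🬎[38;2;4;2;11m[48;2;13;3;25m▐[38;2;4;2;10m[48;2;6;2;13m🬎[38;2;4;2;10m[48;2;6;2;13m🬎[38;2;4;2;10m[48;2;6;2;13m🬎[38;2;12;3;24m[48;2;74;18;85m🬕[38;2;7;2;15m[48;2;29;7;52m🬨[38;2;4;2;10m[48;2;12;3;24m▌[0m
[38;2;252;212;34m[48;2;6;2;14m🬎[38;2;252;212;34m[48;2;6;2;14m🬎[38;2;252;212;34m[48;2;6;2;14m🬎[38;2;252;212;34m[48;2;26;6;47m🬎[38;2;252;212;34m[48;2;7;2;15m🬎[38;2;252;212;34m[48;2;7;2;15m🬎[38;2;252;212;34m[48;2;7;2;15m🬎[38;2;252;212;34m[48;2;59;15;50m🬎[38;2;4;2;11m[48;2;48;11;81m▐[38;2;8;2;17m[48;2;36;8;64m🬕[0m
[38;2;4;2;10m[48;2;4;2;10m [38;2;4;2;10m[48;2;4;2;10m [38;2;4;2;10m[48;2;4;2;10m [38;2;84;21;71m[48;2;240;185;50m🬡[38;2;37;8;66m[48;2;254;239;45m🬰[38;2;37;8;66m[48;2;254;239;45m🬰[38;2;37;8;66m[48;2;254;239;45m🬰[38;2;44;10;74m[48;2;254;239;45m🬰[38;2;39;9;69m[48;2;254;239;45m🬰[38;2;84;21;71m[48;2;240;186;50m🬒[0m
</frame>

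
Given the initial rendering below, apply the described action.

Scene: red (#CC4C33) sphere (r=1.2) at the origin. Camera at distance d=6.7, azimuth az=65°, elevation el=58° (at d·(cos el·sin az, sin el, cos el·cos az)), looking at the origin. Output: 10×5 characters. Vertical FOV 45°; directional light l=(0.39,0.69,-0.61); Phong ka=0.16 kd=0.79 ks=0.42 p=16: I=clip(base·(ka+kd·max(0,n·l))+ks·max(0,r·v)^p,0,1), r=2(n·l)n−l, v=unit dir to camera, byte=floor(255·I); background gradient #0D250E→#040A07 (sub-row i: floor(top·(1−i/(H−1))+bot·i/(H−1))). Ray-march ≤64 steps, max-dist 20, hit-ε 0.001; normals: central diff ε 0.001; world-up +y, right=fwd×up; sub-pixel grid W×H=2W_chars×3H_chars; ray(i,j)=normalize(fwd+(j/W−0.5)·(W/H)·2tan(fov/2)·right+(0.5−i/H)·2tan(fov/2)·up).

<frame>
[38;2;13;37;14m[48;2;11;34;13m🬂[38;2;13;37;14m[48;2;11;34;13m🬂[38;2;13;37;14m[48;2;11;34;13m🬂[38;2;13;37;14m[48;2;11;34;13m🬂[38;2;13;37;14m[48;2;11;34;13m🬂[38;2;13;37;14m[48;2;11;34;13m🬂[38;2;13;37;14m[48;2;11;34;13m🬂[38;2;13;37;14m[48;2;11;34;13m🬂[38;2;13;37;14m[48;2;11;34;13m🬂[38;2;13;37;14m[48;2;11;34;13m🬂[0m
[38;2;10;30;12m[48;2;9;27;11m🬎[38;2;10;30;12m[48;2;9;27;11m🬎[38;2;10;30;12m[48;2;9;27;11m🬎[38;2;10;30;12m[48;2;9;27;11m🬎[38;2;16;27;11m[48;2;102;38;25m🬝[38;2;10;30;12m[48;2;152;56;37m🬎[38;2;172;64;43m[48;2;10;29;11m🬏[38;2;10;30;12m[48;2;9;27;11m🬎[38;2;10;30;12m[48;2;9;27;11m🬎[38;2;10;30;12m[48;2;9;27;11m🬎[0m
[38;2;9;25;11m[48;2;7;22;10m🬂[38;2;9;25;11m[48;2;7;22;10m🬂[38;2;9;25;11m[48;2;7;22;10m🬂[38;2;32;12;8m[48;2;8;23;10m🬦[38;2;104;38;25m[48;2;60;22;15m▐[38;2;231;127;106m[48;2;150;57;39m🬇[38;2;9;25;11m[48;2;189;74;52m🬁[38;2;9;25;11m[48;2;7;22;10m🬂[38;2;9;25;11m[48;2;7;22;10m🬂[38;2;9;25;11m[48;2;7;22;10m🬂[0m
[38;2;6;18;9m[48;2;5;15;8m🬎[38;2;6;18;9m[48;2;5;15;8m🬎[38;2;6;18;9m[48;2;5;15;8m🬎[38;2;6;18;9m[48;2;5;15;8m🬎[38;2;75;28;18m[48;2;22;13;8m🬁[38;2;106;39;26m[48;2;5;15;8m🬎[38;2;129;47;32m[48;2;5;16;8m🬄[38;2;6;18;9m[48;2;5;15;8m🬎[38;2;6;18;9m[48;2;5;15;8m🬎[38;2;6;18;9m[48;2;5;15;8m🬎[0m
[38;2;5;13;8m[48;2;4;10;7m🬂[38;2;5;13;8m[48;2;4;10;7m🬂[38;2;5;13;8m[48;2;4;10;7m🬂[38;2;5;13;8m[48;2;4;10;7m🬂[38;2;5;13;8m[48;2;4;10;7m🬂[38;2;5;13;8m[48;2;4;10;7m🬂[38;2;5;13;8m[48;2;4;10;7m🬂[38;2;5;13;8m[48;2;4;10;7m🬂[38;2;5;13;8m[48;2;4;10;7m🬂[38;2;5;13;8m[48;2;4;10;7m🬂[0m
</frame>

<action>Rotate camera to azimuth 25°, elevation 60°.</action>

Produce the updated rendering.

<frame>
[38;2;13;37;14m[48;2;11;34;13m🬂[38;2;13;37;14m[48;2;11;34;13m🬂[38;2;13;37;14m[48;2;11;34;13m🬂[38;2;13;37;14m[48;2;11;34;13m🬂[38;2;13;37;14m[48;2;11;34;13m🬂[38;2;13;37;14m[48;2;11;34;13m🬂[38;2;13;37;14m[48;2;11;34;13m🬂[38;2;13;37;14m[48;2;11;34;13m🬂[38;2;13;37;14m[48;2;11;34;13m🬂[38;2;13;37;14m[48;2;11;34;13m🬂[0m
[38;2;10;30;12m[48;2;9;27;11m🬎[38;2;10;30;12m[48;2;9;27;11m🬎[38;2;10;30;12m[48;2;9;27;11m🬎[38;2;10;30;12m[48;2;9;27;11m🬎[38;2;10;30;12m[48;2;102;38;25m🬎[38;2;10;30;12m[48;2;166;62;41m🬎[38;2;193;72;48m[48;2;10;29;11m🬏[38;2;10;30;12m[48;2;9;27;11m🬎[38;2;10;30;12m[48;2;9;27;11m🬎[38;2;10;30;12m[48;2;9;27;11m🬎[0m
[38;2;9;25;11m[48;2;7;22;10m🬂[38;2;9;25;11m[48;2;7;22;10m🬂[38;2;9;25;11m[48;2;7;22;10m🬂[38;2;32;12;8m[48;2;8;23;10m🬦[38;2;87;32;21m[48;2;45;16;11m🬊[38;2;247;148;128m[48;2;115;43;29m🬁[38;2;154;60;41m[48;2;9;25;11m🬺[38;2;9;25;11m[48;2;7;22;10m🬂[38;2;9;25;11m[48;2;7;22;10m🬂[38;2;9;25;11m[48;2;7;22;10m🬂[0m
[38;2;6;18;9m[48;2;5;15;8m🬎[38;2;6;18;9m[48;2;5;15;8m🬎[38;2;6;18;9m[48;2;5;15;8m🬎[38;2;6;18;9m[48;2;5;15;8m🬎[38;2;32;12;8m[48;2;5;15;8m🬎[38;2;61;22;15m[48;2;18;13;8m🬂[38;2;89;33;22m[48;2;11;15;8m🬀[38;2;6;18;9m[48;2;5;15;8m🬎[38;2;6;18;9m[48;2;5;15;8m🬎[38;2;6;18;9m[48;2;5;15;8m🬎[0m
[38;2;5;13;8m[48;2;4;10;7m🬂[38;2;5;13;8m[48;2;4;10;7m🬂[38;2;5;13;8m[48;2;4;10;7m🬂[38;2;5;13;8m[48;2;4;10;7m🬂[38;2;5;13;8m[48;2;4;10;7m🬂[38;2;5;13;8m[48;2;4;10;7m🬂[38;2;5;13;8m[48;2;4;10;7m🬂[38;2;5;13;8m[48;2;4;10;7m🬂[38;2;5;13;8m[48;2;4;10;7m🬂[38;2;5;13;8m[48;2;4;10;7m🬂[0m
</frame>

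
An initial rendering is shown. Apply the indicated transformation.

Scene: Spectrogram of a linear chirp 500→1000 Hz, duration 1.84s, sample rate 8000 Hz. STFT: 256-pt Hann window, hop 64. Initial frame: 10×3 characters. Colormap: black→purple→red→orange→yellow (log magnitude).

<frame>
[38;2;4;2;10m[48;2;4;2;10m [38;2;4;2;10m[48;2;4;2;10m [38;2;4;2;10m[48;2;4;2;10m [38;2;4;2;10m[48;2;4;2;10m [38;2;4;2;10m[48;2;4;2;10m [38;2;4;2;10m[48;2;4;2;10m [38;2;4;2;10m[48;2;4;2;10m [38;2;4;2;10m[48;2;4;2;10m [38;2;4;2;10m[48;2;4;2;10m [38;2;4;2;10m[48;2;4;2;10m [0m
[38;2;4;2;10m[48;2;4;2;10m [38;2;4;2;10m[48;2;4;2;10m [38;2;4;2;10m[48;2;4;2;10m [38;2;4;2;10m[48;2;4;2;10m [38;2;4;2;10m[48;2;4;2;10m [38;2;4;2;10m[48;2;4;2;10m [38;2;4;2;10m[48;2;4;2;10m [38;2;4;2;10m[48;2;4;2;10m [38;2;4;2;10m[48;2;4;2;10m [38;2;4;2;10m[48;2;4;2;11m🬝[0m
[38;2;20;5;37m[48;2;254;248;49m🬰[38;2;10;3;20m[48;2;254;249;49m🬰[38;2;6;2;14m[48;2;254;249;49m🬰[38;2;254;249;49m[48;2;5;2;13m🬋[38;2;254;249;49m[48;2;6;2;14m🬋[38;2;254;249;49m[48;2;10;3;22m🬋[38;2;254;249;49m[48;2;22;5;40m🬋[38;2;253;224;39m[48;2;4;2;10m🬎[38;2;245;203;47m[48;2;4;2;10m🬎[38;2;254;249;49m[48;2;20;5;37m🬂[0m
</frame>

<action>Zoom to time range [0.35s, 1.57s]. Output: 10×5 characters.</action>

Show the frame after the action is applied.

<frame>
[38;2;4;2;10m[48;2;4;2;10m [38;2;4;2;10m[48;2;4;2;10m [38;2;4;2;10m[48;2;4;2;10m [38;2;4;2;10m[48;2;4;2;10m [38;2;4;2;10m[48;2;4;2;10m [38;2;4;2;10m[48;2;4;2;10m [38;2;4;2;10m[48;2;4;2;10m [38;2;4;2;10m[48;2;4;2;10m [38;2;4;2;10m[48;2;4;2;10m [38;2;4;2;10m[48;2;4;2;10m [0m
[38;2;4;2;10m[48;2;4;2;10m [38;2;4;2;10m[48;2;4;2;10m [38;2;4;2;10m[48;2;4;2;10m [38;2;4;2;10m[48;2;4;2;10m [38;2;4;2;10m[48;2;4;2;10m [38;2;4;2;10m[48;2;4;2;10m [38;2;4;2;10m[48;2;4;2;10m [38;2;4;2;10m[48;2;4;2;10m [38;2;4;2;10m[48;2;4;2;10m [38;2;4;2;10m[48;2;4;2;10m [0m
[38;2;4;2;10m[48;2;4;2;10m [38;2;4;2;10m[48;2;4;2;10m [38;2;4;2;10m[48;2;4;2;10m [38;2;4;2;10m[48;2;4;2;10m [38;2;4;2;10m[48;2;4;2;10m [38;2;4;2;10m[48;2;4;2;10m [38;2;4;2;10m[48;2;4;2;10m [38;2;4;2;10m[48;2;4;2;10m [38;2;4;2;10m[48;2;4;2;10m [38;2;4;2;10m[48;2;4;2;10m [0m
[38;2;4;2;10m[48;2;7;2;15m🬎[38;2;4;2;10m[48;2;8;2;18m🬎[38;2;4;2;10m[48;2;13;3;25m🬎[38;2;4;2;10m[48;2;26;6;47m🬎[38;2;13;3;25m[48;2;146;37;83m🬝[38;2;4;2;10m[48;2;250;180;24m🬎[38;2;4;2;10m[48;2;254;248;49m🬎[38;2;4;2;11m[48;2;254;248;49m🬎[38;2;5;2;12m[48;2;254;248;49m🬎[38;2;6;2;13m[48;2;254;248;49m🬎[0m
[38;2;254;248;49m[48;2;24;6;43m🬂[38;2;254;248;49m[48;2;12;3;24m🬂[38;2;254;248;49m[48;2;7;2;16m🬂[38;2;254;247;48m[48;2;6;2;13m🬂[38;2;254;247;48m[48;2;5;2;12m🬂[38;2;254;247;48m[48;2;4;2;11m🬂[38;2;253;224;39m[48;2;4;2;10m🬂[38;2;237;127;27m[48;2;13;3;25m🬀[38;2;50;11;87m[48;2;7;2;16m🬀[38;2;23;6;43m[48;2;5;2;13m🬀[0m
</frame>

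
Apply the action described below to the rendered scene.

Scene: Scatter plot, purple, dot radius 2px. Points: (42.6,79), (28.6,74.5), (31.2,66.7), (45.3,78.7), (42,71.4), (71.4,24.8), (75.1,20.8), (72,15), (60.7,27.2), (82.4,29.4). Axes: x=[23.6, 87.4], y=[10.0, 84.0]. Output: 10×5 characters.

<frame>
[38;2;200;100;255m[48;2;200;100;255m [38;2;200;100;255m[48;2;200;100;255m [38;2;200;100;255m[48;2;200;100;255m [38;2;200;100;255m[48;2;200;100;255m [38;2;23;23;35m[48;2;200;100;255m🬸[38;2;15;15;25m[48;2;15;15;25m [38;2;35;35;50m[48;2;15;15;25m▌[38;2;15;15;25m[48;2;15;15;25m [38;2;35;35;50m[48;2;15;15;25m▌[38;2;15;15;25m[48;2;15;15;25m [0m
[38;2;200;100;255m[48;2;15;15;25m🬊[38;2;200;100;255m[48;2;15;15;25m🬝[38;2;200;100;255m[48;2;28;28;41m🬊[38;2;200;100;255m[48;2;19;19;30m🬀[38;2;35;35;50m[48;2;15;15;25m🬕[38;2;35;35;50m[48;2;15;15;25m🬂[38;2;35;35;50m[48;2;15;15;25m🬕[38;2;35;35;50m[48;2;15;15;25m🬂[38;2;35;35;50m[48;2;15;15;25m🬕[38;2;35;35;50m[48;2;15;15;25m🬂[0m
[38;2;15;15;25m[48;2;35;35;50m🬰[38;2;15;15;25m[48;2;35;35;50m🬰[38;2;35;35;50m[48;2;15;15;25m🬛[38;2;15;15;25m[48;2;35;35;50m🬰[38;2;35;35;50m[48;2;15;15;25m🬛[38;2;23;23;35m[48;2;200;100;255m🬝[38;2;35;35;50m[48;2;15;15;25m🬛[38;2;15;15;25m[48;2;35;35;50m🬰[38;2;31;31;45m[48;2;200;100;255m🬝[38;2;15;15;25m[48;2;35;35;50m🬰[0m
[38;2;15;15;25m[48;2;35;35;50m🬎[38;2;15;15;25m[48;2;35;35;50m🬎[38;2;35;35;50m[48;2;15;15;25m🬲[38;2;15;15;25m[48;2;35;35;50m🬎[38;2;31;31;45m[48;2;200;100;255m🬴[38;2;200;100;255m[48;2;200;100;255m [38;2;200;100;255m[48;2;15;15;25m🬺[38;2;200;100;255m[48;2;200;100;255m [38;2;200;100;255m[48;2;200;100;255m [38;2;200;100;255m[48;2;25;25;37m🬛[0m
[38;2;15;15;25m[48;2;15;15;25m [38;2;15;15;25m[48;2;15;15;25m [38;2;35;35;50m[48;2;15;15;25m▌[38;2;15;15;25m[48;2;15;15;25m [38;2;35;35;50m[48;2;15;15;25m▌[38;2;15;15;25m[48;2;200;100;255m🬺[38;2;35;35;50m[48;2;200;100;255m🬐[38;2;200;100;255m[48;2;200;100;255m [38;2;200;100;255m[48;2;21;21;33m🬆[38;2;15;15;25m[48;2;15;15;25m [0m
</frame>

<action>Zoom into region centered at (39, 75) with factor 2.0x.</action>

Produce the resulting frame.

<frame>
[38;2;15;15;25m[48;2;15;15;25m [38;2;15;15;25m[48;2;15;15;25m [38;2;35;35;50m[48;2;15;15;25m▌[38;2;15;15;25m[48;2;15;15;25m [38;2;35;35;50m[48;2;15;15;25m▌[38;2;15;15;25m[48;2;15;15;25m [38;2;35;35;50m[48;2;15;15;25m▌[38;2;15;15;25m[48;2;15;15;25m [38;2;35;35;50m[48;2;15;15;25m▌[38;2;15;15;25m[48;2;15;15;25m [0m
[38;2;35;35;50m[48;2;15;15;25m🬂[38;2;23;23;35m[48;2;200;100;255m🬝[38;2;35;35;50m[48;2;15;15;25m🬕[38;2;35;35;50m[48;2;15;15;25m🬂[38;2;31;31;45m[48;2;200;100;255m🬝[38;2;35;35;50m[48;2;200;100;255m🬀[38;2;35;35;50m[48;2;200;100;255m🬀[38;2;200;100;255m[48;2;28;28;41m🬱[38;2;35;35;50m[48;2;15;15;25m🬕[38;2;35;35;50m[48;2;15;15;25m🬂[0m
[38;2;19;19;30m[48;2;200;100;255m🬴[38;2;200;100;255m[48;2;200;100;255m [38;2;200;100;255m[48;2;15;15;25m🬛[38;2;15;15;25m[48;2;35;35;50m🬰[38;2;31;31;45m[48;2;200;100;255m🬝[38;2;200;100;255m[48;2;200;100;255m [38;2;200;100;255m[48;2;200;100;255m [38;2;200;100;255m[48;2;23;23;35m🬀[38;2;35;35;50m[48;2;15;15;25m🬛[38;2;15;15;25m[48;2;35;35;50m🬰[0m
[38;2;15;15;25m[48;2;35;35;50m🬎[38;2;25;25;37m[48;2;200;100;255m🬐[38;2;200;100;255m[48;2;200;100;255m [38;2;23;23;35m[48;2;200;100;255m🬸[38;2;35;35;50m[48;2;15;15;25m🬲[38;2;200;100;255m[48;2;28;28;41m🬊[38;2;200;100;255m[48;2;27;27;40m🬀[38;2;15;15;25m[48;2;35;35;50m🬎[38;2;35;35;50m[48;2;15;15;25m🬲[38;2;15;15;25m[48;2;35;35;50m🬎[0m
[38;2;15;15;25m[48;2;15;15;25m [38;2;15;15;25m[48;2;15;15;25m [38;2;200;100;255m[48;2;23;23;35m🬀[38;2;15;15;25m[48;2;15;15;25m [38;2;35;35;50m[48;2;15;15;25m▌[38;2;15;15;25m[48;2;15;15;25m [38;2;35;35;50m[48;2;15;15;25m▌[38;2;15;15;25m[48;2;15;15;25m [38;2;35;35;50m[48;2;15;15;25m▌[38;2;15;15;25m[48;2;15;15;25m [0m
</frame>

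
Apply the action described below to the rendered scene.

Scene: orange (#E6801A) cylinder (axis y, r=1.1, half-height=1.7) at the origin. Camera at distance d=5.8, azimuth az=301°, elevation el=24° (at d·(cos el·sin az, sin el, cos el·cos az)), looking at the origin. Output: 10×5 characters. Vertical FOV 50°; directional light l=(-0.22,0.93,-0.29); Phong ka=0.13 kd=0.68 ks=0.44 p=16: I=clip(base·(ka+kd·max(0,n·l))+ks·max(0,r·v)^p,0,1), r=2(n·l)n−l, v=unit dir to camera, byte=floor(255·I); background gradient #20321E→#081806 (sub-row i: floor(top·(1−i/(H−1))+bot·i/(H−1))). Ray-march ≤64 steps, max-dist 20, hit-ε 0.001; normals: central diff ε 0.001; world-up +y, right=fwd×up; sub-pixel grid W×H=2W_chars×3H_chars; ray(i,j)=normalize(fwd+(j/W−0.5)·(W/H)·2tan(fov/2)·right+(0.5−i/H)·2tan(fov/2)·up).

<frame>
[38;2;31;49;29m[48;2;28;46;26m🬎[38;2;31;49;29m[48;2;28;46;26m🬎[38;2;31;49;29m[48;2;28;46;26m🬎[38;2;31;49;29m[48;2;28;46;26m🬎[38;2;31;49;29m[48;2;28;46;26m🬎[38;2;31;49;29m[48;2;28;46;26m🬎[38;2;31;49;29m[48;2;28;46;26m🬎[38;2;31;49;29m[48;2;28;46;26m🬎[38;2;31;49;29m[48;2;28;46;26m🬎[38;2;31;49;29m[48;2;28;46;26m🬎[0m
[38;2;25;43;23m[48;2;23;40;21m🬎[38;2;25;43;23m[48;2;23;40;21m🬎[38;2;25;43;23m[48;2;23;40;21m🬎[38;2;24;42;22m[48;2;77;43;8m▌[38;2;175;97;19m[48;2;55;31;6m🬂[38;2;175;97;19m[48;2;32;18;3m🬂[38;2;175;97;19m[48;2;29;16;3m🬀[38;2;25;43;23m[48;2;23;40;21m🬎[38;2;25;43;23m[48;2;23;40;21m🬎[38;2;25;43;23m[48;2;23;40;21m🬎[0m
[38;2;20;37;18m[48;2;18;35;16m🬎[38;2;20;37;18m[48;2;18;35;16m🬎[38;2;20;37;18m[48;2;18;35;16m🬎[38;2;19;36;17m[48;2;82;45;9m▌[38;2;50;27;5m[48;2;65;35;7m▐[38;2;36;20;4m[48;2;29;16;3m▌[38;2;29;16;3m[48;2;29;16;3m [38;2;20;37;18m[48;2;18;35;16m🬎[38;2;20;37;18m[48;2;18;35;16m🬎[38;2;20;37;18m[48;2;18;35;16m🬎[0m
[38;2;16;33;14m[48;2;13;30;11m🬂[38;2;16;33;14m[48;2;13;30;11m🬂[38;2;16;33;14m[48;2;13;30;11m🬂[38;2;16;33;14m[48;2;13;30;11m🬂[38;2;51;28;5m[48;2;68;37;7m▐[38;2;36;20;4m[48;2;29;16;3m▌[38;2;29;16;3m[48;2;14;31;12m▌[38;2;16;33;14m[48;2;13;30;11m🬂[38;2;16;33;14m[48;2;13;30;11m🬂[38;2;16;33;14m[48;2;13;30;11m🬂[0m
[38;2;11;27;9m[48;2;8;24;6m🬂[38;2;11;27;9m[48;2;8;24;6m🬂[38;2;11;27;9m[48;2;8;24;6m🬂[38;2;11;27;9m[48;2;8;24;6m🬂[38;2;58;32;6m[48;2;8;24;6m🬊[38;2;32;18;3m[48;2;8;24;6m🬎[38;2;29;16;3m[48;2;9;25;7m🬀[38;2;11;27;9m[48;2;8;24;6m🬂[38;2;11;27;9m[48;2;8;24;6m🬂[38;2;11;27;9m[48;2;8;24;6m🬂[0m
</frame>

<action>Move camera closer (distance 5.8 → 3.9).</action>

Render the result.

<frame>
[38;2;31;49;29m[48;2;28;46;26m🬎[38;2;31;49;29m[48;2;28;46;26m🬎[38;2;30;48;28m[48;2;75;41;8m▌[38;2;57;32;6m[48;2;66;36;7m▐[38;2;43;24;4m[48;2;50;28;5m▐[38;2;36;20;4m[48;2;29;16;3m▌[38;2;29;16;3m[48;2;29;16;3m [38;2;29;16;3m[48;2;29;16;3m [38;2;31;49;29m[48;2;28;46;26m🬎[38;2;31;49;29m[48;2;28;46;26m🬎[0m
[38;2;25;43;23m[48;2;23;40;21m🬎[38;2;25;43;23m[48;2;23;40;21m🬎[38;2;24;42;22m[48;2;80;44;8m▌[38;2;59;33;6m[48;2;69;38;7m▐[38;2;43;24;4m[48;2;51;28;5m▐[38;2;36;20;4m[48;2;29;16;3m▌[38;2;29;16;3m[48;2;29;16;3m [38;2;29;16;3m[48;2;29;16;3m [38;2;25;43;23m[48;2;23;40;21m🬎[38;2;25;43;23m[48;2;23;40;21m🬎[0m
[38;2;20;37;18m[48;2;18;35;16m🬎[38;2;20;37;18m[48;2;18;35;16m🬎[38;2;20;37;18m[48;2;18;35;16m🬎[38;2;61;34;6m[48;2;72;39;8m▐[38;2;44;24;5m[48;2;52;29;5m▐[38;2;36;20;4m[48;2;29;16;3m▌[38;2;29;16;3m[48;2;29;16;3m [38;2;29;16;3m[48;2;19;36;17m▌[38;2;20;37;18m[48;2;18;35;16m🬎[38;2;20;37;18m[48;2;18;35;16m🬎[0m
[38;2;16;33;14m[48;2;13;30;11m🬂[38;2;16;33;14m[48;2;13;30;11m🬂[38;2;16;33;14m[48;2;13;30;11m🬂[38;2;64;35;7m[48;2;76;42;8m▐[38;2;45;25;5m[48;2;54;30;6m▐[38;2;36;20;4m[48;2;29;16;3m▌[38;2;29;16;3m[48;2;29;16;3m [38;2;29;16;3m[48;2;14;31;12m▌[38;2;16;33;14m[48;2;13;30;11m🬂[38;2;16;33;14m[48;2;13;30;11m🬂[0m
[38;2;11;27;9m[48;2;8;24;6m🬂[38;2;11;27;9m[48;2;8;24;6m🬂[38;2;11;27;9m[48;2;8;24;6m🬂[38;2;73;40;7m[48;2;8;24;6m🬬[38;2;45;25;5m[48;2;56;31;6m▐[38;2;36;20;4m[48;2;29;16;3m▌[38;2;29;16;3m[48;2;29;16;3m [38;2;29;16;3m[48;2;9;25;7m🬄[38;2;11;27;9m[48;2;8;24;6m🬂[38;2;11;27;9m[48;2;8;24;6m🬂[0m
</frame>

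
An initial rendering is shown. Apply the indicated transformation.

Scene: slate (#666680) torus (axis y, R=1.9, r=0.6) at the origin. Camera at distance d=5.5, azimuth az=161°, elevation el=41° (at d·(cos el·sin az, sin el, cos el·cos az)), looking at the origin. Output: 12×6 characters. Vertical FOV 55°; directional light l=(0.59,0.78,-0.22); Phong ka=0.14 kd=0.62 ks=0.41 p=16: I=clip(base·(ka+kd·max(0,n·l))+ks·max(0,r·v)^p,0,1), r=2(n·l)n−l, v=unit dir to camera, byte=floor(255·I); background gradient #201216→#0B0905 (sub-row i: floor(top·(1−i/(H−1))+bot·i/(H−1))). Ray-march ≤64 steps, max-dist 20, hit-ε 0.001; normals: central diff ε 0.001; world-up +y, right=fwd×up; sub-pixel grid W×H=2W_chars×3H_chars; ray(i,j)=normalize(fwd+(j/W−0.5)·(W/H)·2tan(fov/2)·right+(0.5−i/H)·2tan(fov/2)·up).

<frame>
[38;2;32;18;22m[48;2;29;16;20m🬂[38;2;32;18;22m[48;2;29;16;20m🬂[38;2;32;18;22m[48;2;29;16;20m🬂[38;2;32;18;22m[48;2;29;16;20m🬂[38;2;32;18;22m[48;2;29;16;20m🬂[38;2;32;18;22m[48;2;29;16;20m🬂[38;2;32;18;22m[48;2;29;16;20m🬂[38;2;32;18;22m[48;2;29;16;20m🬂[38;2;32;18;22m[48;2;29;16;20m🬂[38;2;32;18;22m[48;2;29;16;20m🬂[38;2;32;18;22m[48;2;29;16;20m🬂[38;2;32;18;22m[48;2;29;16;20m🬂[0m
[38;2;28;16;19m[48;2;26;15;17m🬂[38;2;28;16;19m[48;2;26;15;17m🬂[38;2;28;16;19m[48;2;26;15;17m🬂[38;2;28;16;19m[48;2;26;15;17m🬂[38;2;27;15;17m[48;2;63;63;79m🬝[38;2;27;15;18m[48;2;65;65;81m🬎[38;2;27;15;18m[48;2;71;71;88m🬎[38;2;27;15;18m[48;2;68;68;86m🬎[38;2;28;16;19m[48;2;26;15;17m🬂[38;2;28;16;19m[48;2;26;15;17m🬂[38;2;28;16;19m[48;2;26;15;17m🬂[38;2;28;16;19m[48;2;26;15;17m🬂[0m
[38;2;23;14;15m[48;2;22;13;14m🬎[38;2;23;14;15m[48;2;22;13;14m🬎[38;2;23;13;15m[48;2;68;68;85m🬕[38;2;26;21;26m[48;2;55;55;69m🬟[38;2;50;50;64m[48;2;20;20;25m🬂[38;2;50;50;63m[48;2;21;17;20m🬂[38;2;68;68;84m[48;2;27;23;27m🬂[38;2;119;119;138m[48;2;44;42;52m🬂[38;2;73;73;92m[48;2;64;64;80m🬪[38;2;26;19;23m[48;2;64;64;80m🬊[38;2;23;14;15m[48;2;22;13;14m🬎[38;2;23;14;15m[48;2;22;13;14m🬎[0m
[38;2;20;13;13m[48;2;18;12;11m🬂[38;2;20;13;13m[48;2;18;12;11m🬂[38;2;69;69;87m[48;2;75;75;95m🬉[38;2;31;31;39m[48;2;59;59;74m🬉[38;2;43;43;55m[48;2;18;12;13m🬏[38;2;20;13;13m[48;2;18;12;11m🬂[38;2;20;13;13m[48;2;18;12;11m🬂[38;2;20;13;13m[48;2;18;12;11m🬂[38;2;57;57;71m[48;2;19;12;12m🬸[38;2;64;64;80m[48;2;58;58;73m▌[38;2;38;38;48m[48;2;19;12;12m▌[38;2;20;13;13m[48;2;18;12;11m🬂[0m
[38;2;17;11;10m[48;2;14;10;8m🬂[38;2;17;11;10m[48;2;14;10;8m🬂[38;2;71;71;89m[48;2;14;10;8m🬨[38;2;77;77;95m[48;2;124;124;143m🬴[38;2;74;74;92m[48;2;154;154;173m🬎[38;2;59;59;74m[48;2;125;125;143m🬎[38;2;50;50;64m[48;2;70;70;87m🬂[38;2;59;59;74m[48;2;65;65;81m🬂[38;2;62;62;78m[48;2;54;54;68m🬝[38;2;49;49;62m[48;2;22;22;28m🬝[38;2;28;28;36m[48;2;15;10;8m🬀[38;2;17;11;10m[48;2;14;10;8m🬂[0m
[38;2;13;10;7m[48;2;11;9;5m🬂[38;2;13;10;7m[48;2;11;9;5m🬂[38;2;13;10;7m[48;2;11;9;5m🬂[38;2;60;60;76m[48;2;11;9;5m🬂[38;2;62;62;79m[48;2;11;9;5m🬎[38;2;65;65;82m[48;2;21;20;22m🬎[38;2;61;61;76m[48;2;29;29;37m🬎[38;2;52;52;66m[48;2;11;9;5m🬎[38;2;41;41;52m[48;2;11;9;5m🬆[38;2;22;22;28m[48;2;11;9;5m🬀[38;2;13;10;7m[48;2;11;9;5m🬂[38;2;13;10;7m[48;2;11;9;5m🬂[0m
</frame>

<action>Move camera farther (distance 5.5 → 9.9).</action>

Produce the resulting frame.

<frame>
[38;2;32;18;22m[48;2;29;16;20m🬂[38;2;32;18;22m[48;2;29;16;20m🬂[38;2;32;18;22m[48;2;29;16;20m🬂[38;2;32;18;22m[48;2;29;16;20m🬂[38;2;32;18;22m[48;2;29;16;20m🬂[38;2;32;18;22m[48;2;29;16;20m🬂[38;2;32;18;22m[48;2;29;16;20m🬂[38;2;32;18;22m[48;2;29;16;20m🬂[38;2;32;18;22m[48;2;29;16;20m🬂[38;2;32;18;22m[48;2;29;16;20m🬂[38;2;32;18;22m[48;2;29;16;20m🬂[38;2;32;18;22m[48;2;29;16;20m🬂[0m
[38;2;28;16;19m[48;2;26;15;17m🬂[38;2;28;16;19m[48;2;26;15;17m🬂[38;2;28;16;19m[48;2;26;15;17m🬂[38;2;28;16;19m[48;2;26;15;17m🬂[38;2;28;16;19m[48;2;26;15;17m🬂[38;2;28;16;19m[48;2;26;15;17m🬂[38;2;28;16;19m[48;2;26;15;17m🬂[38;2;28;16;19m[48;2;26;15;17m🬂[38;2;28;16;19m[48;2;26;15;17m🬂[38;2;28;16;19m[48;2;26;15;17m🬂[38;2;28;16;19m[48;2;26;15;17m🬂[38;2;28;16;19m[48;2;26;15;17m🬂[0m
[38;2;23;14;15m[48;2;22;13;14m🬎[38;2;23;14;15m[48;2;22;13;14m🬎[38;2;23;14;15m[48;2;22;13;14m🬎[38;2;23;14;15m[48;2;22;13;14m🬎[38;2;23;14;15m[48;2;59;59;74m🬆[38;2;58;58;73m[48;2;20;15;18m🬋[38;2;176;176;195m[48;2;33;29;36m🬇[38;2;26;20;24m[48;2;71;71;89m🬊[38;2;24;24;30m[48;2;23;13;15m🬏[38;2;23;14;15m[48;2;22;13;14m🬎[38;2;23;14;15m[48;2;22;13;14m🬎[38;2;23;14;15m[48;2;22;13;14m🬎[0m
[38;2;20;13;13m[48;2;18;12;11m🬂[38;2;20;13;13m[48;2;18;12;11m🬂[38;2;20;13;13m[48;2;18;12;11m🬂[38;2;20;13;13m[48;2;18;12;11m🬂[38;2;18;12;11m[48;2;69;69;86m🬏[38;2;36;32;38m[48;2;151;151;170m🬬[38;2;19;12;12m[48;2;67;67;84m🬎[38;2;20;13;13m[48;2;59;59;74m🬀[38;2;41;41;51m[48;2;18;12;11m🬄[38;2;20;13;13m[48;2;18;12;11m🬂[38;2;20;13;13m[48;2;18;12;11m🬂[38;2;20;13;13m[48;2;18;12;11m🬂[0m
[38;2;17;11;10m[48;2;14;10;8m🬂[38;2;17;11;10m[48;2;14;10;8m🬂[38;2;17;11;10m[48;2;14;10;8m🬂[38;2;17;11;10m[48;2;14;10;8m🬂[38;2;17;11;10m[48;2;14;10;8m🬂[38;2;61;61;77m[48;2;14;10;8m🬂[38;2;56;56;70m[48;2;14;10;8m🬂[38;2;37;37;47m[48;2;15;10;8m🬀[38;2;17;11;10m[48;2;14;10;8m🬂[38;2;17;11;10m[48;2;14;10;8m🬂[38;2;17;11;10m[48;2;14;10;8m🬂[38;2;17;11;10m[48;2;14;10;8m🬂[0m
[38;2;13;10;7m[48;2;11;9;5m🬂[38;2;13;10;7m[48;2;11;9;5m🬂[38;2;13;10;7m[48;2;11;9;5m🬂[38;2;13;10;7m[48;2;11;9;5m🬂[38;2;13;10;7m[48;2;11;9;5m🬂[38;2;13;10;7m[48;2;11;9;5m🬂[38;2;13;10;7m[48;2;11;9;5m🬂[38;2;13;10;7m[48;2;11;9;5m🬂[38;2;13;10;7m[48;2;11;9;5m🬂[38;2;13;10;7m[48;2;11;9;5m🬂[38;2;13;10;7m[48;2;11;9;5m🬂[38;2;13;10;7m[48;2;11;9;5m🬂[0m
</frame>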